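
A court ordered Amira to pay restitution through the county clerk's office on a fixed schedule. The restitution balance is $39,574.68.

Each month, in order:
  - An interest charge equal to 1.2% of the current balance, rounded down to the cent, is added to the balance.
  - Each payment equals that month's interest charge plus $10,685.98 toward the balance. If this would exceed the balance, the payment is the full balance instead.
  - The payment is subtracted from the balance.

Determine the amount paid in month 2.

$11,032.64

# | Opening | Interest | Payment | End bal
1 | $39,574.68 | $474.89 | $11,160.87 | $28,888.70
2 | $28,888.70 | $346.66 | $11,032.64 | $18,202.72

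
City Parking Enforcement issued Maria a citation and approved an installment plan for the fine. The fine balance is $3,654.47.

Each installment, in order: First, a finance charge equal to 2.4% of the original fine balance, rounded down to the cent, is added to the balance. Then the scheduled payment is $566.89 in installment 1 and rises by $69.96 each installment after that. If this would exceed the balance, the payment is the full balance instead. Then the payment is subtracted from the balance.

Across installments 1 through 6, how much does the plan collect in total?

Installment 1: opening $3,654.47; interest $87.70 → $3,742.17; payment $566.89; balance $3,175.28
Installment 2: opening $3,175.28; interest $87.70 → $3,262.98; payment $636.85; balance $2,626.13
Installment 3: opening $2,626.13; interest $87.70 → $2,713.83; payment $706.81; balance $2,007.02
Installment 4: opening $2,007.02; interest $87.70 → $2,094.72; payment $776.77; balance $1,317.95
Installment 5: opening $1,317.95; interest $87.70 → $1,405.65; payment $846.73; balance $558.92
Installment 6: opening $558.92; interest $87.70 → $646.62; payment $646.62; balance $0.00
Total paid: $4,180.67

$4,180.67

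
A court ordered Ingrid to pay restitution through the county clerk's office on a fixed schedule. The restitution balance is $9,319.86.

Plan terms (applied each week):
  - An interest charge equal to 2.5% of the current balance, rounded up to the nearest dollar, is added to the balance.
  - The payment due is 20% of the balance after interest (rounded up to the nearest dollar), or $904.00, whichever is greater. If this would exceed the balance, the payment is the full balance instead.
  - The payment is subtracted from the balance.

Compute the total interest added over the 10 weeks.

$1,036.00

Week 1: opening $9,319.86; interest $233.00 → $9,552.86; payment $1,911.00; balance $7,641.86
Week 2: opening $7,641.86; interest $192.00 → $7,833.86; payment $1,567.00; balance $6,266.86
Week 3: opening $6,266.86; interest $157.00 → $6,423.86; payment $1,285.00; balance $5,138.86
Week 4: opening $5,138.86; interest $129.00 → $5,267.86; payment $1,054.00; balance $4,213.86
Week 5: opening $4,213.86; interest $106.00 → $4,319.86; payment $904.00; balance $3,415.86
Week 6: opening $3,415.86; interest $86.00 → $3,501.86; payment $904.00; balance $2,597.86
Week 7: opening $2,597.86; interest $65.00 → $2,662.86; payment $904.00; balance $1,758.86
Week 8: opening $1,758.86; interest $44.00 → $1,802.86; payment $904.00; balance $898.86
Week 9: opening $898.86; interest $23.00 → $921.86; payment $904.00; balance $17.86
Week 10: opening $17.86; interest $1.00 → $18.86; payment $18.86; balance $0.00
Total interest: $233.00 + $192.00 + $157.00 + $129.00 + $106.00 + $86.00 + $65.00 + $44.00 + $23.00 + $1.00 = $1,036.00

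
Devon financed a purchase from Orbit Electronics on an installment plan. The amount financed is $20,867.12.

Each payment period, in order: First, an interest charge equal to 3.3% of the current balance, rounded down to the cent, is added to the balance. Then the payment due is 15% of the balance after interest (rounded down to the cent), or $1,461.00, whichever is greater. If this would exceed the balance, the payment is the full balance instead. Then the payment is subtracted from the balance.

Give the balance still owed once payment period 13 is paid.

$680.48

Payment period 1: opening $20,867.12; interest $688.61 → $21,555.73; payment $3,233.35; balance $18,322.38
Payment period 2: opening $18,322.38; interest $604.63 → $18,927.01; payment $2,839.05; balance $16,087.96
Payment period 3: opening $16,087.96; interest $530.90 → $16,618.86; payment $2,492.82; balance $14,126.04
Payment period 4: opening $14,126.04; interest $466.15 → $14,592.19; payment $2,188.82; balance $12,403.37
Payment period 5: opening $12,403.37; interest $409.31 → $12,812.68; payment $1,921.90; balance $10,890.78
Payment period 6: opening $10,890.78; interest $359.39 → $11,250.17; payment $1,687.52; balance $9,562.65
Payment period 7: opening $9,562.65; interest $315.56 → $9,878.21; payment $1,481.73; balance $8,396.48
Payment period 8: opening $8,396.48; interest $277.08 → $8,673.56; payment $1,461.00; balance $7,212.56
Payment period 9: opening $7,212.56; interest $238.01 → $7,450.57; payment $1,461.00; balance $5,989.57
Payment period 10: opening $5,989.57; interest $197.65 → $6,187.22; payment $1,461.00; balance $4,726.22
Payment period 11: opening $4,726.22; interest $155.96 → $4,882.18; payment $1,461.00; balance $3,421.18
Payment period 12: opening $3,421.18; interest $112.89 → $3,534.07; payment $1,461.00; balance $2,073.07
Payment period 13: opening $2,073.07; interest $68.41 → $2,141.48; payment $1,461.00; balance $680.48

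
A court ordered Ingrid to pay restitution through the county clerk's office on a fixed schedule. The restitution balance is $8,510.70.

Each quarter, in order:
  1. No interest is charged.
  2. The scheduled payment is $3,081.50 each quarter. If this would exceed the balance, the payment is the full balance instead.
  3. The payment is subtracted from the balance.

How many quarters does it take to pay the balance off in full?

3

# | Opening | Payment | End bal
1 | $8,510.70 | $3,081.50 | $5,429.20
2 | $5,429.20 | $3,081.50 | $2,347.70
3 | $2,347.70 | $2,347.70 | $0.00
Balance reaches $0.00 in quarter 3.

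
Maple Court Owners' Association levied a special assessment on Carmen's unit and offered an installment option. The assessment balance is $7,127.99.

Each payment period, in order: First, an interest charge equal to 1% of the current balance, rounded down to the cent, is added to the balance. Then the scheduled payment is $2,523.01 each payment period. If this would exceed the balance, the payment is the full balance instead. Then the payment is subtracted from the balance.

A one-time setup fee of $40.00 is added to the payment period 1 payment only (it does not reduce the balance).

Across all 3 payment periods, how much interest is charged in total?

$140.03

Payment period 1: $7,127.99 +$71.27 interest = $7,199.26; pay $2,523.01 (+ $40.00 fee) → $4,676.25
Payment period 2: $4,676.25 +$46.76 interest = $4,723.01; pay $2,523.01 → $2,200.00
Payment period 3: $2,200.00 +$22.00 interest = $2,222.00; pay $2,222.00 → $0.00
Total interest: $71.27 + $46.76 + $22.00 = $140.03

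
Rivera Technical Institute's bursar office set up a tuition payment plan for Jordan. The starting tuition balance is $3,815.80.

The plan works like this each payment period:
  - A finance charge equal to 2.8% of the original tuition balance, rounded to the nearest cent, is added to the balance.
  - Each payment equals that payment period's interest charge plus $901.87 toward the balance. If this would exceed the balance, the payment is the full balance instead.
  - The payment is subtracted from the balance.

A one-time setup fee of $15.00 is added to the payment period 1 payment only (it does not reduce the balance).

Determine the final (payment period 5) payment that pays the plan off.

$315.16

# | Opening | Interest | Payment | Fee | End bal
1 | $3,815.80 | $106.84 | $1,008.71 | $15.00 | $2,913.93
2 | $2,913.93 | $106.84 | $1,008.71 | — | $2,012.06
3 | $2,012.06 | $106.84 | $1,008.71 | — | $1,110.19
4 | $1,110.19 | $106.84 | $1,008.71 | — | $208.32
5 | $208.32 | $106.84 | $315.16 | — | $0.00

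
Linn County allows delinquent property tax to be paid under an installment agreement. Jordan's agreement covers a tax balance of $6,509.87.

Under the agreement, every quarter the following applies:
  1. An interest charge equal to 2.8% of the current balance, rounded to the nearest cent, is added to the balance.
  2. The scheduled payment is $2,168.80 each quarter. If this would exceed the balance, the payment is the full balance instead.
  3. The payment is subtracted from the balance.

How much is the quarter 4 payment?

$392.56

Quarter 1: opening $6,509.87; interest $182.28 → $6,692.15; payment $2,168.80; balance $4,523.35
Quarter 2: opening $4,523.35; interest $126.65 → $4,650.00; payment $2,168.80; balance $2,481.20
Quarter 3: opening $2,481.20; interest $69.47 → $2,550.67; payment $2,168.80; balance $381.87
Quarter 4: opening $381.87; interest $10.69 → $392.56; payment $392.56; balance $0.00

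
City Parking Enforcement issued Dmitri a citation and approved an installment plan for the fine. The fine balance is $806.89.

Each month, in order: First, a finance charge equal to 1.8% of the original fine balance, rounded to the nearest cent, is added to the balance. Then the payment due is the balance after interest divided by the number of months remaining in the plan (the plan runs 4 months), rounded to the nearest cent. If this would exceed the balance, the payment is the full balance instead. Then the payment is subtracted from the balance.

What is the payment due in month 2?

$210.19

Month 1: opening $806.89; interest $14.52 → $821.41; payment $205.35; balance $616.06
Month 2: opening $616.06; interest $14.52 → $630.58; payment $210.19; balance $420.39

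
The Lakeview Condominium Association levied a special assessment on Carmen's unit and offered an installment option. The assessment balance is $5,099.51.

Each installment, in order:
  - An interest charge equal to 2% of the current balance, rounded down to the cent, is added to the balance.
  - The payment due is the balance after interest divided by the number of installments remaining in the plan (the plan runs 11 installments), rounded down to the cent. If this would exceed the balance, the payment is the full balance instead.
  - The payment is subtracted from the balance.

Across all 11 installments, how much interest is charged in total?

Installment 1: opening $5,099.51; interest $101.99 → $5,201.50; payment $472.86; balance $4,728.64
Installment 2: opening $4,728.64; interest $94.57 → $4,823.21; payment $482.32; balance $4,340.89
Installment 3: opening $4,340.89; interest $86.81 → $4,427.70; payment $491.96; balance $3,935.74
Installment 4: opening $3,935.74; interest $78.71 → $4,014.45; payment $501.80; balance $3,512.65
Installment 5: opening $3,512.65; interest $70.25 → $3,582.90; payment $511.84; balance $3,071.06
Installment 6: opening $3,071.06; interest $61.42 → $3,132.48; payment $522.08; balance $2,610.40
Installment 7: opening $2,610.40; interest $52.20 → $2,662.60; payment $532.52; balance $2,130.08
Installment 8: opening $2,130.08; interest $42.60 → $2,172.68; payment $543.17; balance $1,629.51
Installment 9: opening $1,629.51; interest $32.59 → $1,662.10; payment $554.03; balance $1,108.07
Installment 10: opening $1,108.07; interest $22.16 → $1,130.23; payment $565.11; balance $565.12
Installment 11: opening $565.12; interest $11.30 → $576.42; payment $576.42; balance $0.00
Total interest: $101.99 + $94.57 + $86.81 + $78.71 + $70.25 + $61.42 + $52.20 + $42.60 + $32.59 + $22.16 + $11.30 = $654.60

$654.60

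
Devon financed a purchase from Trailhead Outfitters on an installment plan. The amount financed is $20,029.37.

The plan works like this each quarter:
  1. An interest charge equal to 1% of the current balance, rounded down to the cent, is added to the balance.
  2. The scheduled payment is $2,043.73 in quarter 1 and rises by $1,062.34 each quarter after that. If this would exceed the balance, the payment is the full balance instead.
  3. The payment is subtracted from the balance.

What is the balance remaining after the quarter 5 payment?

Quarter 1: $20,029.37 +$200.29 interest = $20,229.66; pay $2,043.73 → $18,185.93
Quarter 2: $18,185.93 +$181.85 interest = $18,367.78; pay $3,106.07 → $15,261.71
Quarter 3: $15,261.71 +$152.61 interest = $15,414.32; pay $4,168.41 → $11,245.91
Quarter 4: $11,245.91 +$112.45 interest = $11,358.36; pay $5,230.75 → $6,127.61
Quarter 5: $6,127.61 +$61.27 interest = $6,188.88; pay $6,188.88 → $0.00

$0.00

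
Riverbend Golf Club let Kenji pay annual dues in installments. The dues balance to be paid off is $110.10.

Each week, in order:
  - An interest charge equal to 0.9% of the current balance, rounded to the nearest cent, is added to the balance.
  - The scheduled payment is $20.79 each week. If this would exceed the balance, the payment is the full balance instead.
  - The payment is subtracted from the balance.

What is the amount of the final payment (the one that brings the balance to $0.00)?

# | Opening | Interest | Payment | End bal
1 | $110.10 | $0.99 | $20.79 | $90.30
2 | $90.30 | $0.81 | $20.79 | $70.32
3 | $70.32 | $0.63 | $20.79 | $50.16
4 | $50.16 | $0.45 | $20.79 | $29.82
5 | $29.82 | $0.27 | $20.79 | $9.30
6 | $9.30 | $0.08 | $9.38 | $0.00

$9.38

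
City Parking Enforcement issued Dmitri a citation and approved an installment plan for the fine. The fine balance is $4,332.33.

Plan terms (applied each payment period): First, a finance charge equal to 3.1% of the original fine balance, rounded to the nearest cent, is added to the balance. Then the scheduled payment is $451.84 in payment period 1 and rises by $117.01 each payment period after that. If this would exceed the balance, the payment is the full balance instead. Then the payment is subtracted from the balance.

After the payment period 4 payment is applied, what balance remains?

$2,360.11

Payment period 1: $4,332.33 +$134.30 interest = $4,466.63; pay $451.84 → $4,014.79
Payment period 2: $4,014.79 +$134.30 interest = $4,149.09; pay $568.85 → $3,580.24
Payment period 3: $3,580.24 +$134.30 interest = $3,714.54; pay $685.86 → $3,028.68
Payment period 4: $3,028.68 +$134.30 interest = $3,162.98; pay $802.87 → $2,360.11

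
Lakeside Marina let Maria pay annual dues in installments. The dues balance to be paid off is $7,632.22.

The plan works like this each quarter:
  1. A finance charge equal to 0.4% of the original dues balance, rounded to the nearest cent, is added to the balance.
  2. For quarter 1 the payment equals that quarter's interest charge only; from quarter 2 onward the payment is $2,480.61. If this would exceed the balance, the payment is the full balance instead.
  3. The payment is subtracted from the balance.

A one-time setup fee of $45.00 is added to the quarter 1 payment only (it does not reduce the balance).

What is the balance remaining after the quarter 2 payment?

# | Opening | Interest | Payment | Fee | End bal
1 | $7,632.22 | $30.53 | $30.53 | $45.00 | $7,632.22
2 | $7,632.22 | $30.53 | $2,480.61 | — | $5,182.14

$5,182.14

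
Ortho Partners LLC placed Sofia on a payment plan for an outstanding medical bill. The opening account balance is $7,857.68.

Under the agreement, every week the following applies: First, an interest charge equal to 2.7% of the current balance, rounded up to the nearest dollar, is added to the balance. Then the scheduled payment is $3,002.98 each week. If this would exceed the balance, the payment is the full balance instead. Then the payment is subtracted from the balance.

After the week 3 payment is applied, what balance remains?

$0.00

Week 1: opening $7,857.68; interest $213.00 → $8,070.68; payment $3,002.98; balance $5,067.70
Week 2: opening $5,067.70; interest $137.00 → $5,204.70; payment $3,002.98; balance $2,201.72
Week 3: opening $2,201.72; interest $60.00 → $2,261.72; payment $2,261.72; balance $0.00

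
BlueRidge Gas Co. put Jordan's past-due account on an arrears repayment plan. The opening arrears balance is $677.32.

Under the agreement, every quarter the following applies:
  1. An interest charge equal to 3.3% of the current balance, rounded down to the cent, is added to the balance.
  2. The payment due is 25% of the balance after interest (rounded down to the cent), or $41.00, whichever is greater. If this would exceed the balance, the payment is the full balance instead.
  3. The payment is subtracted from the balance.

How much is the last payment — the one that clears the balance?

# | Opening | Interest | Payment | End bal
1 | $677.32 | $22.35 | $174.91 | $524.76
2 | $524.76 | $17.31 | $135.51 | $406.56
3 | $406.56 | $13.41 | $104.99 | $314.98
4 | $314.98 | $10.39 | $81.34 | $244.03
5 | $244.03 | $8.05 | $63.02 | $189.06
6 | $189.06 | $6.23 | $48.82 | $146.47
7 | $146.47 | $4.83 | $41.00 | $110.30
8 | $110.30 | $3.63 | $41.00 | $72.93
9 | $72.93 | $2.40 | $41.00 | $34.33
10 | $34.33 | $1.13 | $35.46 | $0.00

$35.46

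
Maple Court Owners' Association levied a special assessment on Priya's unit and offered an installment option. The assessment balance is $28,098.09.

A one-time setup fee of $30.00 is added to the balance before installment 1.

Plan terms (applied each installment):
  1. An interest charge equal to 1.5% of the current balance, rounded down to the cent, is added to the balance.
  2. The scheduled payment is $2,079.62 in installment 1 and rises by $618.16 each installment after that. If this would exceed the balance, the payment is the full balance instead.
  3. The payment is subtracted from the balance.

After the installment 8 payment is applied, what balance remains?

Installment 1: opening $28,128.09; interest $421.92 → $28,550.01; payment $2,079.62; balance $26,470.39
Installment 2: opening $26,470.39; interest $397.05 → $26,867.44; payment $2,697.78; balance $24,169.66
Installment 3: opening $24,169.66; interest $362.54 → $24,532.20; payment $3,315.94; balance $21,216.26
Installment 4: opening $21,216.26; interest $318.24 → $21,534.50; payment $3,934.10; balance $17,600.40
Installment 5: opening $17,600.40; interest $264.00 → $17,864.40; payment $4,552.26; balance $13,312.14
Installment 6: opening $13,312.14; interest $199.68 → $13,511.82; payment $5,170.42; balance $8,341.40
Installment 7: opening $8,341.40; interest $125.12 → $8,466.52; payment $5,788.58; balance $2,677.94
Installment 8: opening $2,677.94; interest $40.16 → $2,718.10; payment $2,718.10; balance $0.00

$0.00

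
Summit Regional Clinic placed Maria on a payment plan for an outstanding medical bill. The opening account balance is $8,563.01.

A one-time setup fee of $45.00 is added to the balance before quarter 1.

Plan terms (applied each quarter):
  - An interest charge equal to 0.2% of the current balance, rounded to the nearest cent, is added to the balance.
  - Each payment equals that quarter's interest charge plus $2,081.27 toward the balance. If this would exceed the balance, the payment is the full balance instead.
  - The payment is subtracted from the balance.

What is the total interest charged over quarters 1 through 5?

$44.46

Quarter 1: opening $8,608.01; interest $17.22 → $8,625.23; payment $2,098.49; balance $6,526.74
Quarter 2: opening $6,526.74; interest $13.05 → $6,539.79; payment $2,094.32; balance $4,445.47
Quarter 3: opening $4,445.47; interest $8.89 → $4,454.36; payment $2,090.16; balance $2,364.20
Quarter 4: opening $2,364.20; interest $4.73 → $2,368.93; payment $2,086.00; balance $282.93
Quarter 5: opening $282.93; interest $0.57 → $283.50; payment $283.50; balance $0.00
Total interest: $17.22 + $13.05 + $8.89 + $4.73 + $0.57 = $44.46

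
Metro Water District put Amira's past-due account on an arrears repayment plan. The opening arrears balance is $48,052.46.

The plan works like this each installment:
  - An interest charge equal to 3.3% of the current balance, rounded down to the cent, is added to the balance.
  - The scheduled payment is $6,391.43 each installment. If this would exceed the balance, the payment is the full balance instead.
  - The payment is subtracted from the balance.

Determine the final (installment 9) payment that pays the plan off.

$5,021.30

Installment 1: opening $48,052.46; interest $1,585.73 → $49,638.19; payment $6,391.43; balance $43,246.76
Installment 2: opening $43,246.76; interest $1,427.14 → $44,673.90; payment $6,391.43; balance $38,282.47
Installment 3: opening $38,282.47; interest $1,263.32 → $39,545.79; payment $6,391.43; balance $33,154.36
Installment 4: opening $33,154.36; interest $1,094.09 → $34,248.45; payment $6,391.43; balance $27,857.02
Installment 5: opening $27,857.02; interest $919.28 → $28,776.30; payment $6,391.43; balance $22,384.87
Installment 6: opening $22,384.87; interest $738.70 → $23,123.57; payment $6,391.43; balance $16,732.14
Installment 7: opening $16,732.14; interest $552.16 → $17,284.30; payment $6,391.43; balance $10,892.87
Installment 8: opening $10,892.87; interest $359.46 → $11,252.33; payment $6,391.43; balance $4,860.90
Installment 9: opening $4,860.90; interest $160.40 → $5,021.30; payment $5,021.30; balance $0.00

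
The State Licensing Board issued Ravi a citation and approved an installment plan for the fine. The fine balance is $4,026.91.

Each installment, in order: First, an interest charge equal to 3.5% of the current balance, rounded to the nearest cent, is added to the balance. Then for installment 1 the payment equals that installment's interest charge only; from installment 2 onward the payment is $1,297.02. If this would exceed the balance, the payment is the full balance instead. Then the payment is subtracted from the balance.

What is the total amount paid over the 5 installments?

Installment 1: opening $4,026.91; interest $140.94 → $4,167.85; payment $140.94; balance $4,026.91
Installment 2: opening $4,026.91; interest $140.94 → $4,167.85; payment $1,297.02; balance $2,870.83
Installment 3: opening $2,870.83; interest $100.48 → $2,971.31; payment $1,297.02; balance $1,674.29
Installment 4: opening $1,674.29; interest $58.60 → $1,732.89; payment $1,297.02; balance $435.87
Installment 5: opening $435.87; interest $15.26 → $451.13; payment $451.13; balance $0.00
Total paid: $4,483.13

$4,483.13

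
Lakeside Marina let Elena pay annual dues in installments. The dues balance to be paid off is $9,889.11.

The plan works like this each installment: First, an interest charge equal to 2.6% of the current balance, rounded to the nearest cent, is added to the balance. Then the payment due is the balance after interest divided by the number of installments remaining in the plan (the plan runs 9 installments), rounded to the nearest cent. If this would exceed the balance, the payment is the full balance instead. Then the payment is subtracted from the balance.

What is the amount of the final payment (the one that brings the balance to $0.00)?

# | Opening | Interest | Payment | End bal
1 | $9,889.11 | $257.12 | $1,127.36 | $9,018.87
2 | $9,018.87 | $234.49 | $1,156.67 | $8,096.69
3 | $8,096.69 | $210.51 | $1,186.74 | $7,120.46
4 | $7,120.46 | $185.13 | $1,217.60 | $6,087.99
5 | $6,087.99 | $158.29 | $1,249.26 | $4,997.02
6 | $4,997.02 | $129.92 | $1,281.74 | $3,845.20
7 | $3,845.20 | $99.98 | $1,315.06 | $2,630.12
8 | $2,630.12 | $68.38 | $1,349.25 | $1,349.25
9 | $1,349.25 | $35.08 | $1,384.33 | $0.00

$1,384.33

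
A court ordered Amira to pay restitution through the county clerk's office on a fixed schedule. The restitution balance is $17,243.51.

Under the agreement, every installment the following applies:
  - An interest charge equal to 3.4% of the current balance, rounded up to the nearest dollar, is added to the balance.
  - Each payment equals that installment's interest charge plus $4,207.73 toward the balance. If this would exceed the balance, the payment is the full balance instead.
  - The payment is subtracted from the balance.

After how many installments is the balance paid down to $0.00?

5

Installment 1: $17,243.51 +$587.00 interest = $17,830.51; pay $4,794.73 → $13,035.78
Installment 2: $13,035.78 +$444.00 interest = $13,479.78; pay $4,651.73 → $8,828.05
Installment 3: $8,828.05 +$301.00 interest = $9,129.05; pay $4,508.73 → $4,620.32
Installment 4: $4,620.32 +$158.00 interest = $4,778.32; pay $4,365.73 → $412.59
Installment 5: $412.59 +$15.00 interest = $427.59; pay $427.59 → $0.00
Balance reaches $0.00 in installment 5.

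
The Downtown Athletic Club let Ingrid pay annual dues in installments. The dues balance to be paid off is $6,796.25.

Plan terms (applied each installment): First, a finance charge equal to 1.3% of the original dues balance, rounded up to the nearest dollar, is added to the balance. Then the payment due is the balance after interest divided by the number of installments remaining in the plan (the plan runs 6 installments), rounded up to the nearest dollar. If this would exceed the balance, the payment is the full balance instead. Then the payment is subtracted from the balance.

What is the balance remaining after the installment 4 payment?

$2,433.25

Installment 1: opening $6,796.25; interest $89.00 → $6,885.25; payment $1,148.00; balance $5,737.25
Installment 2: opening $5,737.25; interest $89.00 → $5,826.25; payment $1,166.00; balance $4,660.25
Installment 3: opening $4,660.25; interest $89.00 → $4,749.25; payment $1,188.00; balance $3,561.25
Installment 4: opening $3,561.25; interest $89.00 → $3,650.25; payment $1,217.00; balance $2,433.25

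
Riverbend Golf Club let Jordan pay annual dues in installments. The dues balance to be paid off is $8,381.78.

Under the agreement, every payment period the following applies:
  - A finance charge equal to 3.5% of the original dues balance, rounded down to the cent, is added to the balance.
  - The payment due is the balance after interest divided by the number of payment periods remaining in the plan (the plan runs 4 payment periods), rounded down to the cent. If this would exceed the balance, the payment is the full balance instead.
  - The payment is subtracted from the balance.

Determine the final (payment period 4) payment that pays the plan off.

$2,706.62

Payment period 1: $8,381.78 +$293.36 interest = $8,675.14; pay $2,168.78 → $6,506.36
Payment period 2: $6,506.36 +$293.36 interest = $6,799.72; pay $2,266.57 → $4,533.15
Payment period 3: $4,533.15 +$293.36 interest = $4,826.51; pay $2,413.25 → $2,413.26
Payment period 4: $2,413.26 +$293.36 interest = $2,706.62; pay $2,706.62 → $0.00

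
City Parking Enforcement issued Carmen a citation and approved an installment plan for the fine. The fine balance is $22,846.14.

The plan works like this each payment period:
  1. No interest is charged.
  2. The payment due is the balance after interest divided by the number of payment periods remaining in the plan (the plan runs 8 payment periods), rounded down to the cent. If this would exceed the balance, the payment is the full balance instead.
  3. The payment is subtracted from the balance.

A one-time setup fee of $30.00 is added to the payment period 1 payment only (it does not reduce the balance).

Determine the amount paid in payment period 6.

Payment period 1: opening $22,846.14; payment $2,855.76 (+ $30.00 fee); balance $19,990.38
Payment period 2: opening $19,990.38; payment $2,855.76; balance $17,134.62
Payment period 3: opening $17,134.62; payment $2,855.77; balance $14,278.85
Payment period 4: opening $14,278.85; payment $2,855.77; balance $11,423.08
Payment period 5: opening $11,423.08; payment $2,855.77; balance $8,567.31
Payment period 6: opening $8,567.31; payment $2,855.77; balance $5,711.54

$2,855.77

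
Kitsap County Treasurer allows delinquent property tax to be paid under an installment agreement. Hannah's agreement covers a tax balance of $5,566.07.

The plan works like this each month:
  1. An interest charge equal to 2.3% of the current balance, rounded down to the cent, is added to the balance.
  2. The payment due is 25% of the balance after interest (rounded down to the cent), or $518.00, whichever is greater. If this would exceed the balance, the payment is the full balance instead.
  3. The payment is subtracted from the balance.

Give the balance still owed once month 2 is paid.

# | Opening | Interest | Payment | End bal
1 | $5,566.07 | $128.01 | $1,423.52 | $4,270.56
2 | $4,270.56 | $98.22 | $1,092.19 | $3,276.59

$3,276.59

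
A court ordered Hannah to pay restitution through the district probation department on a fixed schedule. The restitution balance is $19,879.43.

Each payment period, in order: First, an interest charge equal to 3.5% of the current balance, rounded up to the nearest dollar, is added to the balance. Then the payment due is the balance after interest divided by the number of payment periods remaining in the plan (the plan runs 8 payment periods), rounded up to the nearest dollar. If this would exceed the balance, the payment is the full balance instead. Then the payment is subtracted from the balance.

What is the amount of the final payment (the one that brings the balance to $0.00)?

$3,272.43

Payment period 1: opening $19,879.43; interest $696.00 → $20,575.43; payment $2,572.00; balance $18,003.43
Payment period 2: opening $18,003.43; interest $631.00 → $18,634.43; payment $2,663.00; balance $15,971.43
Payment period 3: opening $15,971.43; interest $560.00 → $16,531.43; payment $2,756.00; balance $13,775.43
Payment period 4: opening $13,775.43; interest $483.00 → $14,258.43; payment $2,852.00; balance $11,406.43
Payment period 5: opening $11,406.43; interest $400.00 → $11,806.43; payment $2,952.00; balance $8,854.43
Payment period 6: opening $8,854.43; interest $310.00 → $9,164.43; payment $3,055.00; balance $6,109.43
Payment period 7: opening $6,109.43; interest $214.00 → $6,323.43; payment $3,162.00; balance $3,161.43
Payment period 8: opening $3,161.43; interest $111.00 → $3,272.43; payment $3,272.43; balance $0.00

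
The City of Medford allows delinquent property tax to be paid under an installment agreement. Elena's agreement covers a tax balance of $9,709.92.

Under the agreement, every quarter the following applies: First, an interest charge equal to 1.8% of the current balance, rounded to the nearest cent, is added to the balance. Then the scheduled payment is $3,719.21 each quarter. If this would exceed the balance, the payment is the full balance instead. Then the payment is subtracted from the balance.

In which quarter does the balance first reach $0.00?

Quarter 1: $9,709.92 +$174.78 interest = $9,884.70; pay $3,719.21 → $6,165.49
Quarter 2: $6,165.49 +$110.98 interest = $6,276.47; pay $3,719.21 → $2,557.26
Quarter 3: $2,557.26 +$46.03 interest = $2,603.29; pay $2,603.29 → $0.00
Balance reaches $0.00 in quarter 3.

3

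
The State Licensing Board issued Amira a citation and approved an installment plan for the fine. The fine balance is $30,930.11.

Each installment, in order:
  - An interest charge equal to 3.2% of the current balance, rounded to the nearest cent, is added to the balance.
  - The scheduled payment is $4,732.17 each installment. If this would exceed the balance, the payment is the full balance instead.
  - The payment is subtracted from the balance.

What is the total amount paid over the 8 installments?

Installment 1: $30,930.11 +$989.76 interest = $31,919.87; pay $4,732.17 → $27,187.70
Installment 2: $27,187.70 +$870.01 interest = $28,057.71; pay $4,732.17 → $23,325.54
Installment 3: $23,325.54 +$746.42 interest = $24,071.96; pay $4,732.17 → $19,339.79
Installment 4: $19,339.79 +$618.87 interest = $19,958.66; pay $4,732.17 → $15,226.49
Installment 5: $15,226.49 +$487.25 interest = $15,713.74; pay $4,732.17 → $10,981.57
Installment 6: $10,981.57 +$351.41 interest = $11,332.98; pay $4,732.17 → $6,600.81
Installment 7: $6,600.81 +$211.23 interest = $6,812.04; pay $4,732.17 → $2,079.87
Installment 8: $2,079.87 +$66.56 interest = $2,146.43; pay $2,146.43 → $0.00
Total paid: $35,271.62

$35,271.62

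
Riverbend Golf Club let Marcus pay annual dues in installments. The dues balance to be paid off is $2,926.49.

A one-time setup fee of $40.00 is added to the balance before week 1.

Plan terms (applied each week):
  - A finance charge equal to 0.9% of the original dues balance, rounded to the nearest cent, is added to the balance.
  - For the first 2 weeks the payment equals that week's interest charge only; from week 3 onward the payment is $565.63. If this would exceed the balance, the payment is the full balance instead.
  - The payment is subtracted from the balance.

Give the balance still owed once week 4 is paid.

Week 1: $2,966.49 +$26.34 interest = $2,992.83; pay $26.34 → $2,966.49
Week 2: $2,966.49 +$26.34 interest = $2,992.83; pay $26.34 → $2,966.49
Week 3: $2,966.49 +$26.34 interest = $2,992.83; pay $565.63 → $2,427.20
Week 4: $2,427.20 +$26.34 interest = $2,453.54; pay $565.63 → $1,887.91

$1,887.91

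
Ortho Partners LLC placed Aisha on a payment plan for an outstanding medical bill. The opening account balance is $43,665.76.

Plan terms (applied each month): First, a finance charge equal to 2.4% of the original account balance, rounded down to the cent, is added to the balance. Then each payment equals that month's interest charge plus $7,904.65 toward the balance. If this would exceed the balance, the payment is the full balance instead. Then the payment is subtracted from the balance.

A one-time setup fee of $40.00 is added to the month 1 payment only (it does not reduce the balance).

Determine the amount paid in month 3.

Month 1: $43,665.76 +$1,047.97 interest = $44,713.73; pay $8,952.62 (+ $40.00 fee) → $35,761.11
Month 2: $35,761.11 +$1,047.97 interest = $36,809.08; pay $8,952.62 → $27,856.46
Month 3: $27,856.46 +$1,047.97 interest = $28,904.43; pay $8,952.62 → $19,951.81

$8,952.62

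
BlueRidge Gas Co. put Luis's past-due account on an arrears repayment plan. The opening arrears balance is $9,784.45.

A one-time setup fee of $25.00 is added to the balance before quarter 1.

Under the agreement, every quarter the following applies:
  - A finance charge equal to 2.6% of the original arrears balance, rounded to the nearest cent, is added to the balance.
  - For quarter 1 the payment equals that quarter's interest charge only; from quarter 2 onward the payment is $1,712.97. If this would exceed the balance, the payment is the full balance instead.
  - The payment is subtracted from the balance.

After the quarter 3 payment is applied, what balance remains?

Quarter 1: opening $9,809.45; interest $254.40 → $10,063.85; payment $254.40; balance $9,809.45
Quarter 2: opening $9,809.45; interest $254.40 → $10,063.85; payment $1,712.97; balance $8,350.88
Quarter 3: opening $8,350.88; interest $254.40 → $8,605.28; payment $1,712.97; balance $6,892.31

$6,892.31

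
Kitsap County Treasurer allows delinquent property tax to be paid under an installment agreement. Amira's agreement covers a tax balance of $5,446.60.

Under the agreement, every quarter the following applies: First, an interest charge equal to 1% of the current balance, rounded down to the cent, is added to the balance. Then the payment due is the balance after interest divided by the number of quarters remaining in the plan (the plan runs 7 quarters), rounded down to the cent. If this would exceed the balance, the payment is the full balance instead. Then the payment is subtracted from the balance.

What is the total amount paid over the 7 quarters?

# | Opening | Interest | Payment | End bal
1 | $5,446.60 | $54.46 | $785.86 | $4,715.20
2 | $4,715.20 | $47.15 | $793.72 | $3,968.63
3 | $3,968.63 | $39.68 | $801.66 | $3,206.65
4 | $3,206.65 | $32.06 | $809.67 | $2,429.04
5 | $2,429.04 | $24.29 | $817.77 | $1,635.56
6 | $1,635.56 | $16.35 | $825.95 | $825.96
7 | $825.96 | $8.25 | $834.21 | $0.00
Total paid: $5,668.84

$5,668.84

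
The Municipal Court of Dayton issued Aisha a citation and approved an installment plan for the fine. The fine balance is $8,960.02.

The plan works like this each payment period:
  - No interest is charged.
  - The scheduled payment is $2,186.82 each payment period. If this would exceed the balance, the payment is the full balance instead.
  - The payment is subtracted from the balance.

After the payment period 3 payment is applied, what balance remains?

$2,399.56

Payment period 1: $8,960.02 − $2,186.82 → $6,773.20
Payment period 2: $6,773.20 − $2,186.82 → $4,586.38
Payment period 3: $4,586.38 − $2,186.82 → $2,399.56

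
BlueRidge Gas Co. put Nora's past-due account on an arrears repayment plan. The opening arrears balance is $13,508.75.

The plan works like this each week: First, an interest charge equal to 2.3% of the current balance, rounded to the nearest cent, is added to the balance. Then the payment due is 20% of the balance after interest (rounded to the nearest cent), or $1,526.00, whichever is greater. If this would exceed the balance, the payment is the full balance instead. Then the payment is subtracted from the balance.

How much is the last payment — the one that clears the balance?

$314.34

Week 1: opening $13,508.75; interest $310.70 → $13,819.45; payment $2,763.89; balance $11,055.56
Week 2: opening $11,055.56; interest $254.28 → $11,309.84; payment $2,261.97; balance $9,047.87
Week 3: opening $9,047.87; interest $208.10 → $9,255.97; payment $1,851.19; balance $7,404.78
Week 4: opening $7,404.78; interest $170.31 → $7,575.09; payment $1,526.00; balance $6,049.09
Week 5: opening $6,049.09; interest $139.13 → $6,188.22; payment $1,526.00; balance $4,662.22
Week 6: opening $4,662.22; interest $107.23 → $4,769.45; payment $1,526.00; balance $3,243.45
Week 7: opening $3,243.45; interest $74.60 → $3,318.05; payment $1,526.00; balance $1,792.05
Week 8: opening $1,792.05; interest $41.22 → $1,833.27; payment $1,526.00; balance $307.27
Week 9: opening $307.27; interest $7.07 → $314.34; payment $314.34; balance $0.00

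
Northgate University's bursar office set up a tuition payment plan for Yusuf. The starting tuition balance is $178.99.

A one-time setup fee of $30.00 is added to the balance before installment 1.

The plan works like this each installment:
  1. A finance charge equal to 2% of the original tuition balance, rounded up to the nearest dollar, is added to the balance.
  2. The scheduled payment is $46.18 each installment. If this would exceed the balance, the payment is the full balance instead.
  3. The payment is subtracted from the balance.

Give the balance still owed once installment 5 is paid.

$0.00

Installment 1: opening $208.99; interest $4.00 → $212.99; payment $46.18; balance $166.81
Installment 2: opening $166.81; interest $4.00 → $170.81; payment $46.18; balance $124.63
Installment 3: opening $124.63; interest $4.00 → $128.63; payment $46.18; balance $82.45
Installment 4: opening $82.45; interest $4.00 → $86.45; payment $46.18; balance $40.27
Installment 5: opening $40.27; interest $4.00 → $44.27; payment $44.27; balance $0.00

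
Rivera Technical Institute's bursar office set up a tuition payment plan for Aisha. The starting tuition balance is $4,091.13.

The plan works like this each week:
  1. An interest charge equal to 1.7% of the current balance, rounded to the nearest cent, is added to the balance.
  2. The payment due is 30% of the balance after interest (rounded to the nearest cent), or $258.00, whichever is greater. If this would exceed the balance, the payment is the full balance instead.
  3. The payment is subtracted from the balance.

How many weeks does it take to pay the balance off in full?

Week 1: $4,091.13 +$69.55 interest = $4,160.68; pay $1,248.20 → $2,912.48
Week 2: $2,912.48 +$49.51 interest = $2,961.99; pay $888.60 → $2,073.39
Week 3: $2,073.39 +$35.25 interest = $2,108.64; pay $632.59 → $1,476.05
Week 4: $1,476.05 +$25.09 interest = $1,501.14; pay $450.34 → $1,050.80
Week 5: $1,050.80 +$17.86 interest = $1,068.66; pay $320.60 → $748.06
Week 6: $748.06 +$12.72 interest = $760.78; pay $258.00 → $502.78
Week 7: $502.78 +$8.55 interest = $511.33; pay $258.00 → $253.33
Week 8: $253.33 +$4.31 interest = $257.64; pay $257.64 → $0.00
Balance reaches $0.00 in week 8.

8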